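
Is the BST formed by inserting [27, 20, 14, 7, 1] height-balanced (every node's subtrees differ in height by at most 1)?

Tree (level-order array): [27, 20, None, 14, None, 7, None, 1]
Definition: a tree is height-balanced if, at every node, |h(left) - h(right)| <= 1 (empty subtree has height -1).
Bottom-up per-node check:
  node 1: h_left=-1, h_right=-1, diff=0 [OK], height=0
  node 7: h_left=0, h_right=-1, diff=1 [OK], height=1
  node 14: h_left=1, h_right=-1, diff=2 [FAIL (|1--1|=2 > 1)], height=2
  node 20: h_left=2, h_right=-1, diff=3 [FAIL (|2--1|=3 > 1)], height=3
  node 27: h_left=3, h_right=-1, diff=4 [FAIL (|3--1|=4 > 1)], height=4
Node 14 violates the condition: |1 - -1| = 2 > 1.
Result: Not balanced


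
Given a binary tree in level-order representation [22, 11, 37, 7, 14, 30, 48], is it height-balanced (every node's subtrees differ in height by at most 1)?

Tree (level-order array): [22, 11, 37, 7, 14, 30, 48]
Definition: a tree is height-balanced if, at every node, |h(left) - h(right)| <= 1 (empty subtree has height -1).
Bottom-up per-node check:
  node 7: h_left=-1, h_right=-1, diff=0 [OK], height=0
  node 14: h_left=-1, h_right=-1, diff=0 [OK], height=0
  node 11: h_left=0, h_right=0, diff=0 [OK], height=1
  node 30: h_left=-1, h_right=-1, diff=0 [OK], height=0
  node 48: h_left=-1, h_right=-1, diff=0 [OK], height=0
  node 37: h_left=0, h_right=0, diff=0 [OK], height=1
  node 22: h_left=1, h_right=1, diff=0 [OK], height=2
All nodes satisfy the balance condition.
Result: Balanced


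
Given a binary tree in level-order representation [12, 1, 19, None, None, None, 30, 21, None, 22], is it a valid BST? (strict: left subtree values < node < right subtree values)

Level-order array: [12, 1, 19, None, None, None, 30, 21, None, 22]
Validate using subtree bounds (lo, hi): at each node, require lo < value < hi,
then recurse left with hi=value and right with lo=value.
Preorder trace (stopping at first violation):
  at node 12 with bounds (-inf, +inf): OK
  at node 1 with bounds (-inf, 12): OK
  at node 19 with bounds (12, +inf): OK
  at node 30 with bounds (19, +inf): OK
  at node 21 with bounds (19, 30): OK
  at node 22 with bounds (19, 21): VIOLATION
Node 22 violates its bound: not (19 < 22 < 21).
Result: Not a valid BST


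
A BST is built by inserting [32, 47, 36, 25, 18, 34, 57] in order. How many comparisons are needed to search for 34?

Search path for 34: 32 -> 47 -> 36 -> 34
Found: True
Comparisons: 4


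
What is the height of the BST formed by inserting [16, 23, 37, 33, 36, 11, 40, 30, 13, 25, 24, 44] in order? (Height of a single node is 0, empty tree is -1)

Insertion order: [16, 23, 37, 33, 36, 11, 40, 30, 13, 25, 24, 44]
Tree (level-order array): [16, 11, 23, None, 13, None, 37, None, None, 33, 40, 30, 36, None, 44, 25, None, None, None, None, None, 24]
Compute height bottom-up (empty subtree = -1):
  height(13) = 1 + max(-1, -1) = 0
  height(11) = 1 + max(-1, 0) = 1
  height(24) = 1 + max(-1, -1) = 0
  height(25) = 1 + max(0, -1) = 1
  height(30) = 1 + max(1, -1) = 2
  height(36) = 1 + max(-1, -1) = 0
  height(33) = 1 + max(2, 0) = 3
  height(44) = 1 + max(-1, -1) = 0
  height(40) = 1 + max(-1, 0) = 1
  height(37) = 1 + max(3, 1) = 4
  height(23) = 1 + max(-1, 4) = 5
  height(16) = 1 + max(1, 5) = 6
Height = 6


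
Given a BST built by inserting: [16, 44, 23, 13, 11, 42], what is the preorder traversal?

Tree insertion order: [16, 44, 23, 13, 11, 42]
Tree (level-order array): [16, 13, 44, 11, None, 23, None, None, None, None, 42]
Preorder traversal: [16, 13, 11, 44, 23, 42]


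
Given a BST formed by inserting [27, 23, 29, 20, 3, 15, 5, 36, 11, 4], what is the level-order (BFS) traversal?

Tree insertion order: [27, 23, 29, 20, 3, 15, 5, 36, 11, 4]
Tree (level-order array): [27, 23, 29, 20, None, None, 36, 3, None, None, None, None, 15, 5, None, 4, 11]
BFS from the root, enqueuing left then right child of each popped node:
  queue [27] -> pop 27, enqueue [23, 29], visited so far: [27]
  queue [23, 29] -> pop 23, enqueue [20], visited so far: [27, 23]
  queue [29, 20] -> pop 29, enqueue [36], visited so far: [27, 23, 29]
  queue [20, 36] -> pop 20, enqueue [3], visited so far: [27, 23, 29, 20]
  queue [36, 3] -> pop 36, enqueue [none], visited so far: [27, 23, 29, 20, 36]
  queue [3] -> pop 3, enqueue [15], visited so far: [27, 23, 29, 20, 36, 3]
  queue [15] -> pop 15, enqueue [5], visited so far: [27, 23, 29, 20, 36, 3, 15]
  queue [5] -> pop 5, enqueue [4, 11], visited so far: [27, 23, 29, 20, 36, 3, 15, 5]
  queue [4, 11] -> pop 4, enqueue [none], visited so far: [27, 23, 29, 20, 36, 3, 15, 5, 4]
  queue [11] -> pop 11, enqueue [none], visited so far: [27, 23, 29, 20, 36, 3, 15, 5, 4, 11]
Result: [27, 23, 29, 20, 36, 3, 15, 5, 4, 11]


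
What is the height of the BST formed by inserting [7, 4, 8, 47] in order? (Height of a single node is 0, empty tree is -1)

Insertion order: [7, 4, 8, 47]
Tree (level-order array): [7, 4, 8, None, None, None, 47]
Compute height bottom-up (empty subtree = -1):
  height(4) = 1 + max(-1, -1) = 0
  height(47) = 1 + max(-1, -1) = 0
  height(8) = 1 + max(-1, 0) = 1
  height(7) = 1 + max(0, 1) = 2
Height = 2


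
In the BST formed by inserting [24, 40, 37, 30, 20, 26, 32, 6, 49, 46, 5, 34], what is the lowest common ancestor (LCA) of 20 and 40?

Tree insertion order: [24, 40, 37, 30, 20, 26, 32, 6, 49, 46, 5, 34]
Tree (level-order array): [24, 20, 40, 6, None, 37, 49, 5, None, 30, None, 46, None, None, None, 26, 32, None, None, None, None, None, 34]
In a BST, the LCA of p=20, q=40 is the first node v on the
root-to-leaf path with p <= v <= q (go left if both < v, right if both > v).
Walk from root:
  at 24: 20 <= 24 <= 40, this is the LCA
LCA = 24


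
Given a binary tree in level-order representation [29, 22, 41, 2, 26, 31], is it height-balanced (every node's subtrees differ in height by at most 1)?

Tree (level-order array): [29, 22, 41, 2, 26, 31]
Definition: a tree is height-balanced if, at every node, |h(left) - h(right)| <= 1 (empty subtree has height -1).
Bottom-up per-node check:
  node 2: h_left=-1, h_right=-1, diff=0 [OK], height=0
  node 26: h_left=-1, h_right=-1, diff=0 [OK], height=0
  node 22: h_left=0, h_right=0, diff=0 [OK], height=1
  node 31: h_left=-1, h_right=-1, diff=0 [OK], height=0
  node 41: h_left=0, h_right=-1, diff=1 [OK], height=1
  node 29: h_left=1, h_right=1, diff=0 [OK], height=2
All nodes satisfy the balance condition.
Result: Balanced


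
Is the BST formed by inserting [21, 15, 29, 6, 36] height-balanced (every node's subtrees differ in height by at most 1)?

Tree (level-order array): [21, 15, 29, 6, None, None, 36]
Definition: a tree is height-balanced if, at every node, |h(left) - h(right)| <= 1 (empty subtree has height -1).
Bottom-up per-node check:
  node 6: h_left=-1, h_right=-1, diff=0 [OK], height=0
  node 15: h_left=0, h_right=-1, diff=1 [OK], height=1
  node 36: h_left=-1, h_right=-1, diff=0 [OK], height=0
  node 29: h_left=-1, h_right=0, diff=1 [OK], height=1
  node 21: h_left=1, h_right=1, diff=0 [OK], height=2
All nodes satisfy the balance condition.
Result: Balanced


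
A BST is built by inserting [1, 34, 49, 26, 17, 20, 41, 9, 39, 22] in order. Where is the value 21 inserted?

Starting tree (level order): [1, None, 34, 26, 49, 17, None, 41, None, 9, 20, 39, None, None, None, None, 22]
Insertion path: 1 -> 34 -> 26 -> 17 -> 20 -> 22
Result: insert 21 as left child of 22
Final tree (level order): [1, None, 34, 26, 49, 17, None, 41, None, 9, 20, 39, None, None, None, None, 22, None, None, 21]


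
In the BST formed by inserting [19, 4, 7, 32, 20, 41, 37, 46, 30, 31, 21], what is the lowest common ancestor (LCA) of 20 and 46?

Tree insertion order: [19, 4, 7, 32, 20, 41, 37, 46, 30, 31, 21]
Tree (level-order array): [19, 4, 32, None, 7, 20, 41, None, None, None, 30, 37, 46, 21, 31]
In a BST, the LCA of p=20, q=46 is the first node v on the
root-to-leaf path with p <= v <= q (go left if both < v, right if both > v).
Walk from root:
  at 19: both 20 and 46 > 19, go right
  at 32: 20 <= 32 <= 46, this is the LCA
LCA = 32


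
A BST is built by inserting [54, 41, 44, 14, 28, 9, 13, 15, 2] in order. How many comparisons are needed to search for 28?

Search path for 28: 54 -> 41 -> 14 -> 28
Found: True
Comparisons: 4


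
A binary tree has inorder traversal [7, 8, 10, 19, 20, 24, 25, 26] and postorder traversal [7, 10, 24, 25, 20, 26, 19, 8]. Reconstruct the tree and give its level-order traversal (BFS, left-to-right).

Inorder:   [7, 8, 10, 19, 20, 24, 25, 26]
Postorder: [7, 10, 24, 25, 20, 26, 19, 8]
Algorithm: postorder visits root last, so walk postorder right-to-left;
each value is the root of the current inorder slice — split it at that
value, recurse on the right subtree first, then the left.
Recursive splits:
  root=8; inorder splits into left=[7], right=[10, 19, 20, 24, 25, 26]
  root=19; inorder splits into left=[10], right=[20, 24, 25, 26]
  root=26; inorder splits into left=[20, 24, 25], right=[]
  root=20; inorder splits into left=[], right=[24, 25]
  root=25; inorder splits into left=[24], right=[]
  root=24; inorder splits into left=[], right=[]
  root=10; inorder splits into left=[], right=[]
  root=7; inorder splits into left=[], right=[]
Reconstructed level-order: [8, 7, 19, 10, 26, 20, 25, 24]


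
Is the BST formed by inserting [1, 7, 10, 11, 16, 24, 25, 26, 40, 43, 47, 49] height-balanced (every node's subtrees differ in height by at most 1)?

Tree (level-order array): [1, None, 7, None, 10, None, 11, None, 16, None, 24, None, 25, None, 26, None, 40, None, 43, None, 47, None, 49]
Definition: a tree is height-balanced if, at every node, |h(left) - h(right)| <= 1 (empty subtree has height -1).
Bottom-up per-node check:
  node 49: h_left=-1, h_right=-1, diff=0 [OK], height=0
  node 47: h_left=-1, h_right=0, diff=1 [OK], height=1
  node 43: h_left=-1, h_right=1, diff=2 [FAIL (|-1-1|=2 > 1)], height=2
  node 40: h_left=-1, h_right=2, diff=3 [FAIL (|-1-2|=3 > 1)], height=3
  node 26: h_left=-1, h_right=3, diff=4 [FAIL (|-1-3|=4 > 1)], height=4
  node 25: h_left=-1, h_right=4, diff=5 [FAIL (|-1-4|=5 > 1)], height=5
  node 24: h_left=-1, h_right=5, diff=6 [FAIL (|-1-5|=6 > 1)], height=6
  node 16: h_left=-1, h_right=6, diff=7 [FAIL (|-1-6|=7 > 1)], height=7
  node 11: h_left=-1, h_right=7, diff=8 [FAIL (|-1-7|=8 > 1)], height=8
  node 10: h_left=-1, h_right=8, diff=9 [FAIL (|-1-8|=9 > 1)], height=9
  node 7: h_left=-1, h_right=9, diff=10 [FAIL (|-1-9|=10 > 1)], height=10
  node 1: h_left=-1, h_right=10, diff=11 [FAIL (|-1-10|=11 > 1)], height=11
Node 43 violates the condition: |-1 - 1| = 2 > 1.
Result: Not balanced


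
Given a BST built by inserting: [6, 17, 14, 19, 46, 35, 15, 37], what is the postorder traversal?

Tree insertion order: [6, 17, 14, 19, 46, 35, 15, 37]
Tree (level-order array): [6, None, 17, 14, 19, None, 15, None, 46, None, None, 35, None, None, 37]
Postorder traversal: [15, 14, 37, 35, 46, 19, 17, 6]


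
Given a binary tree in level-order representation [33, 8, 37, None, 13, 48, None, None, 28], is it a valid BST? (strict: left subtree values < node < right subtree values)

Level-order array: [33, 8, 37, None, 13, 48, None, None, 28]
Validate using subtree bounds (lo, hi): at each node, require lo < value < hi,
then recurse left with hi=value and right with lo=value.
Preorder trace (stopping at first violation):
  at node 33 with bounds (-inf, +inf): OK
  at node 8 with bounds (-inf, 33): OK
  at node 13 with bounds (8, 33): OK
  at node 28 with bounds (13, 33): OK
  at node 37 with bounds (33, +inf): OK
  at node 48 with bounds (33, 37): VIOLATION
Node 48 violates its bound: not (33 < 48 < 37).
Result: Not a valid BST


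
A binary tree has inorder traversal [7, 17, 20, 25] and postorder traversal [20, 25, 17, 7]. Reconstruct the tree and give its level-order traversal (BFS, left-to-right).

Inorder:   [7, 17, 20, 25]
Postorder: [20, 25, 17, 7]
Algorithm: postorder visits root last, so walk postorder right-to-left;
each value is the root of the current inorder slice — split it at that
value, recurse on the right subtree first, then the left.
Recursive splits:
  root=7; inorder splits into left=[], right=[17, 20, 25]
  root=17; inorder splits into left=[], right=[20, 25]
  root=25; inorder splits into left=[20], right=[]
  root=20; inorder splits into left=[], right=[]
Reconstructed level-order: [7, 17, 25, 20]


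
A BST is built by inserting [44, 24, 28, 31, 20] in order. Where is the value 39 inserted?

Starting tree (level order): [44, 24, None, 20, 28, None, None, None, 31]
Insertion path: 44 -> 24 -> 28 -> 31
Result: insert 39 as right child of 31
Final tree (level order): [44, 24, None, 20, 28, None, None, None, 31, None, 39]


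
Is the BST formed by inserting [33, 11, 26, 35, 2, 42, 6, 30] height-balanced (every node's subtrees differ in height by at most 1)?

Tree (level-order array): [33, 11, 35, 2, 26, None, 42, None, 6, None, 30]
Definition: a tree is height-balanced if, at every node, |h(left) - h(right)| <= 1 (empty subtree has height -1).
Bottom-up per-node check:
  node 6: h_left=-1, h_right=-1, diff=0 [OK], height=0
  node 2: h_left=-1, h_right=0, diff=1 [OK], height=1
  node 30: h_left=-1, h_right=-1, diff=0 [OK], height=0
  node 26: h_left=-1, h_right=0, diff=1 [OK], height=1
  node 11: h_left=1, h_right=1, diff=0 [OK], height=2
  node 42: h_left=-1, h_right=-1, diff=0 [OK], height=0
  node 35: h_left=-1, h_right=0, diff=1 [OK], height=1
  node 33: h_left=2, h_right=1, diff=1 [OK], height=3
All nodes satisfy the balance condition.
Result: Balanced


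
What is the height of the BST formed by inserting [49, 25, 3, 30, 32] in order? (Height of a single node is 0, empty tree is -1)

Insertion order: [49, 25, 3, 30, 32]
Tree (level-order array): [49, 25, None, 3, 30, None, None, None, 32]
Compute height bottom-up (empty subtree = -1):
  height(3) = 1 + max(-1, -1) = 0
  height(32) = 1 + max(-1, -1) = 0
  height(30) = 1 + max(-1, 0) = 1
  height(25) = 1 + max(0, 1) = 2
  height(49) = 1 + max(2, -1) = 3
Height = 3


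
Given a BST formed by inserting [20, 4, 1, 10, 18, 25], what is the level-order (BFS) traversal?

Tree insertion order: [20, 4, 1, 10, 18, 25]
Tree (level-order array): [20, 4, 25, 1, 10, None, None, None, None, None, 18]
BFS from the root, enqueuing left then right child of each popped node:
  queue [20] -> pop 20, enqueue [4, 25], visited so far: [20]
  queue [4, 25] -> pop 4, enqueue [1, 10], visited so far: [20, 4]
  queue [25, 1, 10] -> pop 25, enqueue [none], visited so far: [20, 4, 25]
  queue [1, 10] -> pop 1, enqueue [none], visited so far: [20, 4, 25, 1]
  queue [10] -> pop 10, enqueue [18], visited so far: [20, 4, 25, 1, 10]
  queue [18] -> pop 18, enqueue [none], visited so far: [20, 4, 25, 1, 10, 18]
Result: [20, 4, 25, 1, 10, 18]


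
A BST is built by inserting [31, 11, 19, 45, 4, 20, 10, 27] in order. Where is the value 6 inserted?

Starting tree (level order): [31, 11, 45, 4, 19, None, None, None, 10, None, 20, None, None, None, 27]
Insertion path: 31 -> 11 -> 4 -> 10
Result: insert 6 as left child of 10
Final tree (level order): [31, 11, 45, 4, 19, None, None, None, 10, None, 20, 6, None, None, 27]


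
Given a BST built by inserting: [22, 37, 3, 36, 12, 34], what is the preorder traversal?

Tree insertion order: [22, 37, 3, 36, 12, 34]
Tree (level-order array): [22, 3, 37, None, 12, 36, None, None, None, 34]
Preorder traversal: [22, 3, 12, 37, 36, 34]


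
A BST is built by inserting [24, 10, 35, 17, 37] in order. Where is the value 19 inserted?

Starting tree (level order): [24, 10, 35, None, 17, None, 37]
Insertion path: 24 -> 10 -> 17
Result: insert 19 as right child of 17
Final tree (level order): [24, 10, 35, None, 17, None, 37, None, 19]


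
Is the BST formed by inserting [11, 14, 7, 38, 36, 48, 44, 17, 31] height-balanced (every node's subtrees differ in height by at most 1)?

Tree (level-order array): [11, 7, 14, None, None, None, 38, 36, 48, 17, None, 44, None, None, 31]
Definition: a tree is height-balanced if, at every node, |h(left) - h(right)| <= 1 (empty subtree has height -1).
Bottom-up per-node check:
  node 7: h_left=-1, h_right=-1, diff=0 [OK], height=0
  node 31: h_left=-1, h_right=-1, diff=0 [OK], height=0
  node 17: h_left=-1, h_right=0, diff=1 [OK], height=1
  node 36: h_left=1, h_right=-1, diff=2 [FAIL (|1--1|=2 > 1)], height=2
  node 44: h_left=-1, h_right=-1, diff=0 [OK], height=0
  node 48: h_left=0, h_right=-1, diff=1 [OK], height=1
  node 38: h_left=2, h_right=1, diff=1 [OK], height=3
  node 14: h_left=-1, h_right=3, diff=4 [FAIL (|-1-3|=4 > 1)], height=4
  node 11: h_left=0, h_right=4, diff=4 [FAIL (|0-4|=4 > 1)], height=5
Node 36 violates the condition: |1 - -1| = 2 > 1.
Result: Not balanced


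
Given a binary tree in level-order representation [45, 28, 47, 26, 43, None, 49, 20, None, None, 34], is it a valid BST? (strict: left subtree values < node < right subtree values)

Level-order array: [45, 28, 47, 26, 43, None, 49, 20, None, None, 34]
Validate using subtree bounds (lo, hi): at each node, require lo < value < hi,
then recurse left with hi=value and right with lo=value.
Preorder trace (stopping at first violation):
  at node 45 with bounds (-inf, +inf): OK
  at node 28 with bounds (-inf, 45): OK
  at node 26 with bounds (-inf, 28): OK
  at node 20 with bounds (-inf, 26): OK
  at node 43 with bounds (28, 45): OK
  at node 34 with bounds (43, 45): VIOLATION
Node 34 violates its bound: not (43 < 34 < 45).
Result: Not a valid BST


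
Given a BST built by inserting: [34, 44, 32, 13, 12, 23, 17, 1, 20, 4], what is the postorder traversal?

Tree insertion order: [34, 44, 32, 13, 12, 23, 17, 1, 20, 4]
Tree (level-order array): [34, 32, 44, 13, None, None, None, 12, 23, 1, None, 17, None, None, 4, None, 20]
Postorder traversal: [4, 1, 12, 20, 17, 23, 13, 32, 44, 34]


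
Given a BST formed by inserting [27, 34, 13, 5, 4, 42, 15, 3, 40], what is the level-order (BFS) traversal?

Tree insertion order: [27, 34, 13, 5, 4, 42, 15, 3, 40]
Tree (level-order array): [27, 13, 34, 5, 15, None, 42, 4, None, None, None, 40, None, 3]
BFS from the root, enqueuing left then right child of each popped node:
  queue [27] -> pop 27, enqueue [13, 34], visited so far: [27]
  queue [13, 34] -> pop 13, enqueue [5, 15], visited so far: [27, 13]
  queue [34, 5, 15] -> pop 34, enqueue [42], visited so far: [27, 13, 34]
  queue [5, 15, 42] -> pop 5, enqueue [4], visited so far: [27, 13, 34, 5]
  queue [15, 42, 4] -> pop 15, enqueue [none], visited so far: [27, 13, 34, 5, 15]
  queue [42, 4] -> pop 42, enqueue [40], visited so far: [27, 13, 34, 5, 15, 42]
  queue [4, 40] -> pop 4, enqueue [3], visited so far: [27, 13, 34, 5, 15, 42, 4]
  queue [40, 3] -> pop 40, enqueue [none], visited so far: [27, 13, 34, 5, 15, 42, 4, 40]
  queue [3] -> pop 3, enqueue [none], visited so far: [27, 13, 34, 5, 15, 42, 4, 40, 3]
Result: [27, 13, 34, 5, 15, 42, 4, 40, 3]


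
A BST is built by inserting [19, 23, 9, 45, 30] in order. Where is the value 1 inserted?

Starting tree (level order): [19, 9, 23, None, None, None, 45, 30]
Insertion path: 19 -> 9
Result: insert 1 as left child of 9
Final tree (level order): [19, 9, 23, 1, None, None, 45, None, None, 30]


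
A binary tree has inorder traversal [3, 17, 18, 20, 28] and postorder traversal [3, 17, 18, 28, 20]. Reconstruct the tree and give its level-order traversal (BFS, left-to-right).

Inorder:   [3, 17, 18, 20, 28]
Postorder: [3, 17, 18, 28, 20]
Algorithm: postorder visits root last, so walk postorder right-to-left;
each value is the root of the current inorder slice — split it at that
value, recurse on the right subtree first, then the left.
Recursive splits:
  root=20; inorder splits into left=[3, 17, 18], right=[28]
  root=28; inorder splits into left=[], right=[]
  root=18; inorder splits into left=[3, 17], right=[]
  root=17; inorder splits into left=[3], right=[]
  root=3; inorder splits into left=[], right=[]
Reconstructed level-order: [20, 18, 28, 17, 3]


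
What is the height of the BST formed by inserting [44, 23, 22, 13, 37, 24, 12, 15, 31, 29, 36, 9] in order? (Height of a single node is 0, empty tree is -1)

Insertion order: [44, 23, 22, 13, 37, 24, 12, 15, 31, 29, 36, 9]
Tree (level-order array): [44, 23, None, 22, 37, 13, None, 24, None, 12, 15, None, 31, 9, None, None, None, 29, 36]
Compute height bottom-up (empty subtree = -1):
  height(9) = 1 + max(-1, -1) = 0
  height(12) = 1 + max(0, -1) = 1
  height(15) = 1 + max(-1, -1) = 0
  height(13) = 1 + max(1, 0) = 2
  height(22) = 1 + max(2, -1) = 3
  height(29) = 1 + max(-1, -1) = 0
  height(36) = 1 + max(-1, -1) = 0
  height(31) = 1 + max(0, 0) = 1
  height(24) = 1 + max(-1, 1) = 2
  height(37) = 1 + max(2, -1) = 3
  height(23) = 1 + max(3, 3) = 4
  height(44) = 1 + max(4, -1) = 5
Height = 5


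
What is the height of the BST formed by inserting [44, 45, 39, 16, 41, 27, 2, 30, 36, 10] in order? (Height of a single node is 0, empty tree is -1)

Insertion order: [44, 45, 39, 16, 41, 27, 2, 30, 36, 10]
Tree (level-order array): [44, 39, 45, 16, 41, None, None, 2, 27, None, None, None, 10, None, 30, None, None, None, 36]
Compute height bottom-up (empty subtree = -1):
  height(10) = 1 + max(-1, -1) = 0
  height(2) = 1 + max(-1, 0) = 1
  height(36) = 1 + max(-1, -1) = 0
  height(30) = 1 + max(-1, 0) = 1
  height(27) = 1 + max(-1, 1) = 2
  height(16) = 1 + max(1, 2) = 3
  height(41) = 1 + max(-1, -1) = 0
  height(39) = 1 + max(3, 0) = 4
  height(45) = 1 + max(-1, -1) = 0
  height(44) = 1 + max(4, 0) = 5
Height = 5


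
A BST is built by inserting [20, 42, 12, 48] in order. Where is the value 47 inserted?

Starting tree (level order): [20, 12, 42, None, None, None, 48]
Insertion path: 20 -> 42 -> 48
Result: insert 47 as left child of 48
Final tree (level order): [20, 12, 42, None, None, None, 48, 47]


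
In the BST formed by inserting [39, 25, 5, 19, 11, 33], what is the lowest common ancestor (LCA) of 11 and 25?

Tree insertion order: [39, 25, 5, 19, 11, 33]
Tree (level-order array): [39, 25, None, 5, 33, None, 19, None, None, 11]
In a BST, the LCA of p=11, q=25 is the first node v on the
root-to-leaf path with p <= v <= q (go left if both < v, right if both > v).
Walk from root:
  at 39: both 11 and 25 < 39, go left
  at 25: 11 <= 25 <= 25, this is the LCA
LCA = 25


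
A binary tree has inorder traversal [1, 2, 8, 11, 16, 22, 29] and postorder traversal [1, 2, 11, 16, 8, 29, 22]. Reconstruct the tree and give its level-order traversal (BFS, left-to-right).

Inorder:   [1, 2, 8, 11, 16, 22, 29]
Postorder: [1, 2, 11, 16, 8, 29, 22]
Algorithm: postorder visits root last, so walk postorder right-to-left;
each value is the root of the current inorder slice — split it at that
value, recurse on the right subtree first, then the left.
Recursive splits:
  root=22; inorder splits into left=[1, 2, 8, 11, 16], right=[29]
  root=29; inorder splits into left=[], right=[]
  root=8; inorder splits into left=[1, 2], right=[11, 16]
  root=16; inorder splits into left=[11], right=[]
  root=11; inorder splits into left=[], right=[]
  root=2; inorder splits into left=[1], right=[]
  root=1; inorder splits into left=[], right=[]
Reconstructed level-order: [22, 8, 29, 2, 16, 1, 11]


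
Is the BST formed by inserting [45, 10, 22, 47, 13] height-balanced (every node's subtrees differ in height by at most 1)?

Tree (level-order array): [45, 10, 47, None, 22, None, None, 13]
Definition: a tree is height-balanced if, at every node, |h(left) - h(right)| <= 1 (empty subtree has height -1).
Bottom-up per-node check:
  node 13: h_left=-1, h_right=-1, diff=0 [OK], height=0
  node 22: h_left=0, h_right=-1, diff=1 [OK], height=1
  node 10: h_left=-1, h_right=1, diff=2 [FAIL (|-1-1|=2 > 1)], height=2
  node 47: h_left=-1, h_right=-1, diff=0 [OK], height=0
  node 45: h_left=2, h_right=0, diff=2 [FAIL (|2-0|=2 > 1)], height=3
Node 10 violates the condition: |-1 - 1| = 2 > 1.
Result: Not balanced


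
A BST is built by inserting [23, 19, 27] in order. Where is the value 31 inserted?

Starting tree (level order): [23, 19, 27]
Insertion path: 23 -> 27
Result: insert 31 as right child of 27
Final tree (level order): [23, 19, 27, None, None, None, 31]


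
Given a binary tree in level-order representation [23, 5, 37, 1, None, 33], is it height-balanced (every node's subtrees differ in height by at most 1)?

Tree (level-order array): [23, 5, 37, 1, None, 33]
Definition: a tree is height-balanced if, at every node, |h(left) - h(right)| <= 1 (empty subtree has height -1).
Bottom-up per-node check:
  node 1: h_left=-1, h_right=-1, diff=0 [OK], height=0
  node 5: h_left=0, h_right=-1, diff=1 [OK], height=1
  node 33: h_left=-1, h_right=-1, diff=0 [OK], height=0
  node 37: h_left=0, h_right=-1, diff=1 [OK], height=1
  node 23: h_left=1, h_right=1, diff=0 [OK], height=2
All nodes satisfy the balance condition.
Result: Balanced


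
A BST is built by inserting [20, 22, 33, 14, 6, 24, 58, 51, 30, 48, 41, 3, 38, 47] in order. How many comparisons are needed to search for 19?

Search path for 19: 20 -> 14
Found: False
Comparisons: 2


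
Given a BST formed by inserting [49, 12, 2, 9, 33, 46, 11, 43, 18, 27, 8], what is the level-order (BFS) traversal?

Tree insertion order: [49, 12, 2, 9, 33, 46, 11, 43, 18, 27, 8]
Tree (level-order array): [49, 12, None, 2, 33, None, 9, 18, 46, 8, 11, None, 27, 43]
BFS from the root, enqueuing left then right child of each popped node:
  queue [49] -> pop 49, enqueue [12], visited so far: [49]
  queue [12] -> pop 12, enqueue [2, 33], visited so far: [49, 12]
  queue [2, 33] -> pop 2, enqueue [9], visited so far: [49, 12, 2]
  queue [33, 9] -> pop 33, enqueue [18, 46], visited so far: [49, 12, 2, 33]
  queue [9, 18, 46] -> pop 9, enqueue [8, 11], visited so far: [49, 12, 2, 33, 9]
  queue [18, 46, 8, 11] -> pop 18, enqueue [27], visited so far: [49, 12, 2, 33, 9, 18]
  queue [46, 8, 11, 27] -> pop 46, enqueue [43], visited so far: [49, 12, 2, 33, 9, 18, 46]
  queue [8, 11, 27, 43] -> pop 8, enqueue [none], visited so far: [49, 12, 2, 33, 9, 18, 46, 8]
  queue [11, 27, 43] -> pop 11, enqueue [none], visited so far: [49, 12, 2, 33, 9, 18, 46, 8, 11]
  queue [27, 43] -> pop 27, enqueue [none], visited so far: [49, 12, 2, 33, 9, 18, 46, 8, 11, 27]
  queue [43] -> pop 43, enqueue [none], visited so far: [49, 12, 2, 33, 9, 18, 46, 8, 11, 27, 43]
Result: [49, 12, 2, 33, 9, 18, 46, 8, 11, 27, 43]


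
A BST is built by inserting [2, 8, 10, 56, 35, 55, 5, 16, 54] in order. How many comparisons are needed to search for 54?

Search path for 54: 2 -> 8 -> 10 -> 56 -> 35 -> 55 -> 54
Found: True
Comparisons: 7


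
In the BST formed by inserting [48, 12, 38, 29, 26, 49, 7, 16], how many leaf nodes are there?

Tree built from: [48, 12, 38, 29, 26, 49, 7, 16]
Tree (level-order array): [48, 12, 49, 7, 38, None, None, None, None, 29, None, 26, None, 16]
Rule: A leaf has 0 children.
Per-node child counts:
  node 48: 2 child(ren)
  node 12: 2 child(ren)
  node 7: 0 child(ren)
  node 38: 1 child(ren)
  node 29: 1 child(ren)
  node 26: 1 child(ren)
  node 16: 0 child(ren)
  node 49: 0 child(ren)
Matching nodes: [7, 16, 49]
Count of leaf nodes: 3


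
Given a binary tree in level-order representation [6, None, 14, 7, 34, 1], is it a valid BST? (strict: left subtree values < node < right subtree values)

Level-order array: [6, None, 14, 7, 34, 1]
Validate using subtree bounds (lo, hi): at each node, require lo < value < hi,
then recurse left with hi=value and right with lo=value.
Preorder trace (stopping at first violation):
  at node 6 with bounds (-inf, +inf): OK
  at node 14 with bounds (6, +inf): OK
  at node 7 with bounds (6, 14): OK
  at node 1 with bounds (6, 7): VIOLATION
Node 1 violates its bound: not (6 < 1 < 7).
Result: Not a valid BST


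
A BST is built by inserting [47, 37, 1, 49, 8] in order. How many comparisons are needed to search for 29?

Search path for 29: 47 -> 37 -> 1 -> 8
Found: False
Comparisons: 4


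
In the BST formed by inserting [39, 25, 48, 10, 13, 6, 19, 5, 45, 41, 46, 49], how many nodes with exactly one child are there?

Tree built from: [39, 25, 48, 10, 13, 6, 19, 5, 45, 41, 46, 49]
Tree (level-order array): [39, 25, 48, 10, None, 45, 49, 6, 13, 41, 46, None, None, 5, None, None, 19]
Rule: These are nodes with exactly 1 non-null child.
Per-node child counts:
  node 39: 2 child(ren)
  node 25: 1 child(ren)
  node 10: 2 child(ren)
  node 6: 1 child(ren)
  node 5: 0 child(ren)
  node 13: 1 child(ren)
  node 19: 0 child(ren)
  node 48: 2 child(ren)
  node 45: 2 child(ren)
  node 41: 0 child(ren)
  node 46: 0 child(ren)
  node 49: 0 child(ren)
Matching nodes: [25, 6, 13]
Count of nodes with exactly one child: 3


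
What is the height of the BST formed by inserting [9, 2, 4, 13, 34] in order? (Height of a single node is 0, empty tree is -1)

Insertion order: [9, 2, 4, 13, 34]
Tree (level-order array): [9, 2, 13, None, 4, None, 34]
Compute height bottom-up (empty subtree = -1):
  height(4) = 1 + max(-1, -1) = 0
  height(2) = 1 + max(-1, 0) = 1
  height(34) = 1 + max(-1, -1) = 0
  height(13) = 1 + max(-1, 0) = 1
  height(9) = 1 + max(1, 1) = 2
Height = 2


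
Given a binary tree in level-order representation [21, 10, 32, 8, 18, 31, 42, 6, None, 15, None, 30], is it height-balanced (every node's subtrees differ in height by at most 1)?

Tree (level-order array): [21, 10, 32, 8, 18, 31, 42, 6, None, 15, None, 30]
Definition: a tree is height-balanced if, at every node, |h(left) - h(right)| <= 1 (empty subtree has height -1).
Bottom-up per-node check:
  node 6: h_left=-1, h_right=-1, diff=0 [OK], height=0
  node 8: h_left=0, h_right=-1, diff=1 [OK], height=1
  node 15: h_left=-1, h_right=-1, diff=0 [OK], height=0
  node 18: h_left=0, h_right=-1, diff=1 [OK], height=1
  node 10: h_left=1, h_right=1, diff=0 [OK], height=2
  node 30: h_left=-1, h_right=-1, diff=0 [OK], height=0
  node 31: h_left=0, h_right=-1, diff=1 [OK], height=1
  node 42: h_left=-1, h_right=-1, diff=0 [OK], height=0
  node 32: h_left=1, h_right=0, diff=1 [OK], height=2
  node 21: h_left=2, h_right=2, diff=0 [OK], height=3
All nodes satisfy the balance condition.
Result: Balanced


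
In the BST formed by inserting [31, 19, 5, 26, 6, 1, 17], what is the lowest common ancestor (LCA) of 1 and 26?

Tree insertion order: [31, 19, 5, 26, 6, 1, 17]
Tree (level-order array): [31, 19, None, 5, 26, 1, 6, None, None, None, None, None, 17]
In a BST, the LCA of p=1, q=26 is the first node v on the
root-to-leaf path with p <= v <= q (go left if both < v, right if both > v).
Walk from root:
  at 31: both 1 and 26 < 31, go left
  at 19: 1 <= 19 <= 26, this is the LCA
LCA = 19


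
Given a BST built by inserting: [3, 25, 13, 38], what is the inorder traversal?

Tree insertion order: [3, 25, 13, 38]
Tree (level-order array): [3, None, 25, 13, 38]
Inorder traversal: [3, 13, 25, 38]


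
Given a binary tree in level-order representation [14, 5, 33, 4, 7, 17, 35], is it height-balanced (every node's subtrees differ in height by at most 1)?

Tree (level-order array): [14, 5, 33, 4, 7, 17, 35]
Definition: a tree is height-balanced if, at every node, |h(left) - h(right)| <= 1 (empty subtree has height -1).
Bottom-up per-node check:
  node 4: h_left=-1, h_right=-1, diff=0 [OK], height=0
  node 7: h_left=-1, h_right=-1, diff=0 [OK], height=0
  node 5: h_left=0, h_right=0, diff=0 [OK], height=1
  node 17: h_left=-1, h_right=-1, diff=0 [OK], height=0
  node 35: h_left=-1, h_right=-1, diff=0 [OK], height=0
  node 33: h_left=0, h_right=0, diff=0 [OK], height=1
  node 14: h_left=1, h_right=1, diff=0 [OK], height=2
All nodes satisfy the balance condition.
Result: Balanced


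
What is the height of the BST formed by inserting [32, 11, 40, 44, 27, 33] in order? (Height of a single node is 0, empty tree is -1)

Insertion order: [32, 11, 40, 44, 27, 33]
Tree (level-order array): [32, 11, 40, None, 27, 33, 44]
Compute height bottom-up (empty subtree = -1):
  height(27) = 1 + max(-1, -1) = 0
  height(11) = 1 + max(-1, 0) = 1
  height(33) = 1 + max(-1, -1) = 0
  height(44) = 1 + max(-1, -1) = 0
  height(40) = 1 + max(0, 0) = 1
  height(32) = 1 + max(1, 1) = 2
Height = 2


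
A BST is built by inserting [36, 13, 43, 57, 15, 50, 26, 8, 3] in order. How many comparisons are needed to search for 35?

Search path for 35: 36 -> 13 -> 15 -> 26
Found: False
Comparisons: 4


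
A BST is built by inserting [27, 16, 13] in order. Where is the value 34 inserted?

Starting tree (level order): [27, 16, None, 13]
Insertion path: 27
Result: insert 34 as right child of 27
Final tree (level order): [27, 16, 34, 13]


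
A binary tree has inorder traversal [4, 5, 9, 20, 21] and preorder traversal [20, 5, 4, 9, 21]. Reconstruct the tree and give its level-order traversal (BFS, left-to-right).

Inorder:  [4, 5, 9, 20, 21]
Preorder: [20, 5, 4, 9, 21]
Algorithm: preorder visits root first, so consume preorder in order;
for each root, split the current inorder slice at that value into
left-subtree inorder and right-subtree inorder, then recurse.
Recursive splits:
  root=20; inorder splits into left=[4, 5, 9], right=[21]
  root=5; inorder splits into left=[4], right=[9]
  root=4; inorder splits into left=[], right=[]
  root=9; inorder splits into left=[], right=[]
  root=21; inorder splits into left=[], right=[]
Reconstructed level-order: [20, 5, 21, 4, 9]


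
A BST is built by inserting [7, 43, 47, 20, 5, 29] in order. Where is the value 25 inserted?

Starting tree (level order): [7, 5, 43, None, None, 20, 47, None, 29]
Insertion path: 7 -> 43 -> 20 -> 29
Result: insert 25 as left child of 29
Final tree (level order): [7, 5, 43, None, None, 20, 47, None, 29, None, None, 25]


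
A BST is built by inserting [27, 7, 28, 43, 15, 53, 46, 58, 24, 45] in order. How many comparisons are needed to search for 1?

Search path for 1: 27 -> 7
Found: False
Comparisons: 2


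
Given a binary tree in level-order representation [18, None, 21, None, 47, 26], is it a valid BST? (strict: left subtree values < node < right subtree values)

Level-order array: [18, None, 21, None, 47, 26]
Validate using subtree bounds (lo, hi): at each node, require lo < value < hi,
then recurse left with hi=value and right with lo=value.
Preorder trace (stopping at first violation):
  at node 18 with bounds (-inf, +inf): OK
  at node 21 with bounds (18, +inf): OK
  at node 47 with bounds (21, +inf): OK
  at node 26 with bounds (21, 47): OK
No violation found at any node.
Result: Valid BST


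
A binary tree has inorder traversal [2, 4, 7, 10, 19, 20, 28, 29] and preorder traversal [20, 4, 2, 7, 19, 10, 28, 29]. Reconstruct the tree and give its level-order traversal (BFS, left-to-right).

Inorder:  [2, 4, 7, 10, 19, 20, 28, 29]
Preorder: [20, 4, 2, 7, 19, 10, 28, 29]
Algorithm: preorder visits root first, so consume preorder in order;
for each root, split the current inorder slice at that value into
left-subtree inorder and right-subtree inorder, then recurse.
Recursive splits:
  root=20; inorder splits into left=[2, 4, 7, 10, 19], right=[28, 29]
  root=4; inorder splits into left=[2], right=[7, 10, 19]
  root=2; inorder splits into left=[], right=[]
  root=7; inorder splits into left=[], right=[10, 19]
  root=19; inorder splits into left=[10], right=[]
  root=10; inorder splits into left=[], right=[]
  root=28; inorder splits into left=[], right=[29]
  root=29; inorder splits into left=[], right=[]
Reconstructed level-order: [20, 4, 28, 2, 7, 29, 19, 10]


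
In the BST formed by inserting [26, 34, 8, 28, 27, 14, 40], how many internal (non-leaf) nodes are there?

Tree built from: [26, 34, 8, 28, 27, 14, 40]
Tree (level-order array): [26, 8, 34, None, 14, 28, 40, None, None, 27]
Rule: An internal node has at least one child.
Per-node child counts:
  node 26: 2 child(ren)
  node 8: 1 child(ren)
  node 14: 0 child(ren)
  node 34: 2 child(ren)
  node 28: 1 child(ren)
  node 27: 0 child(ren)
  node 40: 0 child(ren)
Matching nodes: [26, 8, 34, 28]
Count of internal (non-leaf) nodes: 4


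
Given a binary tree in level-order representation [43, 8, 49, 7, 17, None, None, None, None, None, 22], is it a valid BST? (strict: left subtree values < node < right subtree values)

Level-order array: [43, 8, 49, 7, 17, None, None, None, None, None, 22]
Validate using subtree bounds (lo, hi): at each node, require lo < value < hi,
then recurse left with hi=value and right with lo=value.
Preorder trace (stopping at first violation):
  at node 43 with bounds (-inf, +inf): OK
  at node 8 with bounds (-inf, 43): OK
  at node 7 with bounds (-inf, 8): OK
  at node 17 with bounds (8, 43): OK
  at node 22 with bounds (17, 43): OK
  at node 49 with bounds (43, +inf): OK
No violation found at any node.
Result: Valid BST


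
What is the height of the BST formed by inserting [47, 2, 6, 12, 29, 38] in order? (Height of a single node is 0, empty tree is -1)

Insertion order: [47, 2, 6, 12, 29, 38]
Tree (level-order array): [47, 2, None, None, 6, None, 12, None, 29, None, 38]
Compute height bottom-up (empty subtree = -1):
  height(38) = 1 + max(-1, -1) = 0
  height(29) = 1 + max(-1, 0) = 1
  height(12) = 1 + max(-1, 1) = 2
  height(6) = 1 + max(-1, 2) = 3
  height(2) = 1 + max(-1, 3) = 4
  height(47) = 1 + max(4, -1) = 5
Height = 5


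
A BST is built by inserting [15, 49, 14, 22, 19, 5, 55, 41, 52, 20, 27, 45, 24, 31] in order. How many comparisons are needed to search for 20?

Search path for 20: 15 -> 49 -> 22 -> 19 -> 20
Found: True
Comparisons: 5


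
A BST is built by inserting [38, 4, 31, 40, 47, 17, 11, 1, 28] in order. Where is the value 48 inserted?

Starting tree (level order): [38, 4, 40, 1, 31, None, 47, None, None, 17, None, None, None, 11, 28]
Insertion path: 38 -> 40 -> 47
Result: insert 48 as right child of 47
Final tree (level order): [38, 4, 40, 1, 31, None, 47, None, None, 17, None, None, 48, 11, 28]


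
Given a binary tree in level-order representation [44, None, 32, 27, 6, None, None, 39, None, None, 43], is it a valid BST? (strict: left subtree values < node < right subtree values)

Level-order array: [44, None, 32, 27, 6, None, None, 39, None, None, 43]
Validate using subtree bounds (lo, hi): at each node, require lo < value < hi,
then recurse left with hi=value and right with lo=value.
Preorder trace (stopping at first violation):
  at node 44 with bounds (-inf, +inf): OK
  at node 32 with bounds (44, +inf): VIOLATION
Node 32 violates its bound: not (44 < 32 < +inf).
Result: Not a valid BST


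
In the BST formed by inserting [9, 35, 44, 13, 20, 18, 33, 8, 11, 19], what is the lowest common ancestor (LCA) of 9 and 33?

Tree insertion order: [9, 35, 44, 13, 20, 18, 33, 8, 11, 19]
Tree (level-order array): [9, 8, 35, None, None, 13, 44, 11, 20, None, None, None, None, 18, 33, None, 19]
In a BST, the LCA of p=9, q=33 is the first node v on the
root-to-leaf path with p <= v <= q (go left if both < v, right if both > v).
Walk from root:
  at 9: 9 <= 9 <= 33, this is the LCA
LCA = 9


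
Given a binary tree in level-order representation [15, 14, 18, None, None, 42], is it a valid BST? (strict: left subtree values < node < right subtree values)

Level-order array: [15, 14, 18, None, None, 42]
Validate using subtree bounds (lo, hi): at each node, require lo < value < hi,
then recurse left with hi=value and right with lo=value.
Preorder trace (stopping at first violation):
  at node 15 with bounds (-inf, +inf): OK
  at node 14 with bounds (-inf, 15): OK
  at node 18 with bounds (15, +inf): OK
  at node 42 with bounds (15, 18): VIOLATION
Node 42 violates its bound: not (15 < 42 < 18).
Result: Not a valid BST


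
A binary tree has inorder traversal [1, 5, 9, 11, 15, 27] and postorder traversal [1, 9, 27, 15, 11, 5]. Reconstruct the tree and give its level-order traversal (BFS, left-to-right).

Inorder:   [1, 5, 9, 11, 15, 27]
Postorder: [1, 9, 27, 15, 11, 5]
Algorithm: postorder visits root last, so walk postorder right-to-left;
each value is the root of the current inorder slice — split it at that
value, recurse on the right subtree first, then the left.
Recursive splits:
  root=5; inorder splits into left=[1], right=[9, 11, 15, 27]
  root=11; inorder splits into left=[9], right=[15, 27]
  root=15; inorder splits into left=[], right=[27]
  root=27; inorder splits into left=[], right=[]
  root=9; inorder splits into left=[], right=[]
  root=1; inorder splits into left=[], right=[]
Reconstructed level-order: [5, 1, 11, 9, 15, 27]
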